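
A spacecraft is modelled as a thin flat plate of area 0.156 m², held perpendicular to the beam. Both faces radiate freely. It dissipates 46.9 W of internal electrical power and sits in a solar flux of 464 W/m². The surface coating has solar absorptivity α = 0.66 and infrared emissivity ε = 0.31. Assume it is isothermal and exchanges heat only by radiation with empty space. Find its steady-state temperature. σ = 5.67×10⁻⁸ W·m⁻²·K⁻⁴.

T ≈ 362 K

At steady state, absorbed solar power + internal power = radiated power.
Absorbed: α·S·A_cross = 0.66·464·0.1560 = 47.77 W (cross-section A).
Total input = 47.77 + 46.9 = 94.67 W.
Radiated: εσ·A_surf·T⁴ with A_surf = 2A = 0.3120 m².
T⁴ = 94.67/(0.31·5.67×10⁻⁸·0.3120) = 1.726×10¹⁰ K⁴.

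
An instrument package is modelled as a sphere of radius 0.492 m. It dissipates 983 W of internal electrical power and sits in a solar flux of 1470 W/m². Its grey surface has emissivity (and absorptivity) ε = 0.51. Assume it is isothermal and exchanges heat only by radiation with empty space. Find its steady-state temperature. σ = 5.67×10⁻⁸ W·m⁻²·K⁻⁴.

T ≈ 365 K

At steady state, absorbed solar power + internal power = radiated power.
Absorbed: α·S·A_cross = 0.51·1470·0.7605 = 570.1 W (cross-section πr²).
Total input = 570.1 + 983 = 1553 W.
Radiated: εσ·A_surf·T⁴ with A_surf = 4πr² = 3.042 m².
T⁴ = 1553/(0.51·5.67×10⁻⁸·3.042) = 1.766×10¹⁰ K⁴.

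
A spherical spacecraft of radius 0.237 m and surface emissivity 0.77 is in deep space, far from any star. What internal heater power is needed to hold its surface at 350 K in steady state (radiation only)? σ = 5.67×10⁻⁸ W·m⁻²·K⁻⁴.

P ≈ 462 W

P = εσ·4πr²·T⁴.
4πr² = 0.7058 m²; T⁴ = 1.501×10¹⁰ K⁴.
P = 0.77·5.67×10⁻⁸·0.7058·1.501×10¹⁰.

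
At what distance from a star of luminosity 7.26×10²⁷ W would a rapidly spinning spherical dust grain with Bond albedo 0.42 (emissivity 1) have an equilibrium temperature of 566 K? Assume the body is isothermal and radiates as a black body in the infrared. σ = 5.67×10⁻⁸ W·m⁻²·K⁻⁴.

d ≈ 1.20×10¹¹ m

For an isothermal black-emitting sphere, (1−a)S·πr² = σ·4πr²·T⁴ ⇒ S = 4σT⁴/(1−a).
S = 4·5.67×10⁻⁸·(566)⁴/0.580 = 40130 W/m².
Flux falls as S = L/(4πd²), so d = √(L/(4πS)) = √(7.26×10²⁷/(4π·40130)).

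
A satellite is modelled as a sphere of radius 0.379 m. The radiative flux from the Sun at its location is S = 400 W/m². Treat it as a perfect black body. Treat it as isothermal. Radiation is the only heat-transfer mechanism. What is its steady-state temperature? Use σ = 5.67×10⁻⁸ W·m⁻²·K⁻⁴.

T ≈ 205 K

At equilibrium, absorbed power = emitted power.
Absorbing cross-section = πr² = 0.4513 m²; emitting surface = 4πr² = 1.805 m² (ratio 4).
S·A_cross = εσ·A_surf·T⁴  ⇒  T⁴ = S/(4σ).
T⁴ = 1.00·400/(4·5.67×10⁻⁸) = 1.764×10⁹ K⁴.
T = (1.764×10⁹)^(1/4).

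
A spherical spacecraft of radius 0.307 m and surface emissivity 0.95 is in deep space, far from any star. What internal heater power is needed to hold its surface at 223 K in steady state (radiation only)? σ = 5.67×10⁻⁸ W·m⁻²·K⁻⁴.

P = εσ·4πr²·T⁴.
4πr² = 1.184 m²; T⁴ = 2.473×10⁹ K⁴.
P = 0.95·5.67×10⁻⁸·1.184·2.473×10⁹.

P ≈ 158 W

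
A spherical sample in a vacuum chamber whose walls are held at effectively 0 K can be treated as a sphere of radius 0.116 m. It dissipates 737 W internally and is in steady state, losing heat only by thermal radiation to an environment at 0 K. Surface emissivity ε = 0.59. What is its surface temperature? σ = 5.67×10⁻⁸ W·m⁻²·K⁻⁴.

T ≈ 601 K

Steady state: internal power = radiated power, P = εσA T⁴.
Radiating area A = 4πr² = 0.1691 m².
T⁴ = P/(εσA) = 737/(0.59·5.67×10⁻⁸·0.1691) = 1.303×10¹¹ K⁴.
T = (1.303×10¹¹)^(1/4).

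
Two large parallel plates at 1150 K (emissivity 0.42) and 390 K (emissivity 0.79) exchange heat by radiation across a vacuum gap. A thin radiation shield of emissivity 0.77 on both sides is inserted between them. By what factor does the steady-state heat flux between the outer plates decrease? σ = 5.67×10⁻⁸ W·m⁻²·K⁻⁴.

factor ≈ 1.60

Without shield: q₀ = σΔ(T⁴)/(1/ε₁+1/ε₂−1) with denominator 2.647.
With shield the two gaps are in series; the resistances add: (1/ε₁+1/ε_s−1)+(1/ε_s+1/ε₂−1) = 2.680+1.565 = 4.244.
Heat-flux ratio q₀/q = 4.244/2.647.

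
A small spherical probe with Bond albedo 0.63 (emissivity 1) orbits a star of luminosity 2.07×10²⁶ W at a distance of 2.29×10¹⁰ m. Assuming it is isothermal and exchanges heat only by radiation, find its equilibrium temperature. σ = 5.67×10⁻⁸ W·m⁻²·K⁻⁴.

T ≈ 476 K

First find the stellar flux at distance d: S = L/(4πd²) = 2.07×10²⁶/(4π·(2.29×10¹⁰)²) = 31410 W/m².
For an isothermal sphere, absorbed (1−a)S·πr² = emitted σ·4πr²·T⁴, so T⁴ = (1−a)S/(4σ).
T⁴ = 0.370·31410/(4·5.67×10⁻⁸) = 5.124×10¹⁰ K⁴.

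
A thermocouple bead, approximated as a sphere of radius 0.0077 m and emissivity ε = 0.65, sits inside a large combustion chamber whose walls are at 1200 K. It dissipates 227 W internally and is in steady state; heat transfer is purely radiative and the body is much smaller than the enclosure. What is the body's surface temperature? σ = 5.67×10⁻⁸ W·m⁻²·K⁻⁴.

For a small grey body in a large enclosure, net radiated power = εσA(T⁴ − T_w⁴).
Steady state: P = εσA(T⁴ − T_w⁴) with A = 4πr² = 7.451×10⁻⁴ m².
T⁴ = P/(εσA) + T_w⁴ = 227/(0.65·5.67×10⁻⁸·7.451×10⁻⁴) + (1200)⁴
    = 8.267×10¹² + 2.074×10¹² = 1.034×10¹³ K⁴.

T ≈ 1790 K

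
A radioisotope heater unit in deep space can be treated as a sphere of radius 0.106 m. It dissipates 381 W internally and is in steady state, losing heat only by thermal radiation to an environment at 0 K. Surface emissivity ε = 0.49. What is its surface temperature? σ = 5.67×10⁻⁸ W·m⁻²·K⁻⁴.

T ≈ 558 K

Steady state: internal power = radiated power, P = εσA T⁴.
Radiating area A = 4πr² = 0.1412 m².
T⁴ = P/(εσA) = 381/(0.49·5.67×10⁻⁸·0.1412) = 9.712×10¹⁰ K⁴.
T = (9.712×10¹⁰)^(1/4).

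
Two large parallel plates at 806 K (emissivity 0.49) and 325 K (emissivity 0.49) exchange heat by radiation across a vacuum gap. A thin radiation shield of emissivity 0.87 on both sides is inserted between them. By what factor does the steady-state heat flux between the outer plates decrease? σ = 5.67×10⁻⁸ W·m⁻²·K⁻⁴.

Without shield: q₀ = σΔ(T⁴)/(1/ε₁+1/ε₂−1) with denominator 3.082.
With shield the two gaps are in series; the resistances add: (1/ε₁+1/ε_s−1)+(1/ε_s+1/ε₂−1) = 2.190+2.190 = 4.380.
Heat-flux ratio q₀/q = 4.380/3.082.

factor ≈ 1.42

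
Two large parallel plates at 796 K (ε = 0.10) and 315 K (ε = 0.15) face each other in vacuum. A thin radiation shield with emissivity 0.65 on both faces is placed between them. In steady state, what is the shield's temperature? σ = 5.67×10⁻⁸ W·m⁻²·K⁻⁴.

T_s ≈ 641 K

In steady state the net flux on the hot side equals that on the cold side.
σ(T₁⁴−T_s⁴)/D₁ = σ(T_s⁴−T₂⁴)/D₂, with D₁ = 1/ε₁+1/ε_s−1 = 10.54, D₂ = 1/ε_s+1/ε₂−1 = 7.205.
Solve for T_s⁴: T_s⁴ = (D₂·T₁⁴ + D₁·T₂⁴)/(D₁+D₂) = 1.689×10¹¹ K⁴.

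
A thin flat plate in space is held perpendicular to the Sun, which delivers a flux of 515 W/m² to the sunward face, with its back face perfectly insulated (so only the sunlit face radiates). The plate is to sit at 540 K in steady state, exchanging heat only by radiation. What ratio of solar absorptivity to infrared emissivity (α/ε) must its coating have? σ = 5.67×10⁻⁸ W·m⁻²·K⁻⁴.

α/ε ≈ 9.36

Balance: αS·A = εσ·1A·T⁴ ⇒ α/ε = σT⁴/S.
α/ε = 5.67×10⁻⁸·(540)⁴/515 = 5.67×10⁻⁸·8.503×10¹⁰/515.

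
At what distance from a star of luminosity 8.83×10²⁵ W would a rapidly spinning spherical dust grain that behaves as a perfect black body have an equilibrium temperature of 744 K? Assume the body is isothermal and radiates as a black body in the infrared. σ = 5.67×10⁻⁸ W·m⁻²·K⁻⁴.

For an isothermal black-emitting sphere, (1−a)S·πr² = σ·4πr²·T⁴ ⇒ S = 4σT⁴/(1−a).
S = 4·5.67×10⁻⁸·(744)⁴/1.00 = 69490 W/m².
Flux falls as S = L/(4πd²), so d = √(L/(4πS)) = √(8.83×10²⁵/(4π·69490)).

d ≈ 1.01×10¹⁰ m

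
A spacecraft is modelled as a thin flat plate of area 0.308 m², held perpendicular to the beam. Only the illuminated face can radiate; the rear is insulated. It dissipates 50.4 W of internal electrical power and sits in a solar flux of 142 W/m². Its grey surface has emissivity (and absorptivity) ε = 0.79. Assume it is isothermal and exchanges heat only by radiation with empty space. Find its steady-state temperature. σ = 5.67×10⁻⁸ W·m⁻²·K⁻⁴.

T ≈ 280 K

At steady state, absorbed solar power + internal power = radiated power.
Absorbed: α·S·A_cross = 0.79·142·0.3080 = 34.55 W (cross-section A).
Total input = 34.55 + 50.4 = 84.95 W.
Radiated: εσ·A_surf·T⁴ with A_surf = A = 0.3080 m².
T⁴ = 84.95/(0.79·5.67×10⁻⁸·0.3080) = 6.158×10⁹ K⁴.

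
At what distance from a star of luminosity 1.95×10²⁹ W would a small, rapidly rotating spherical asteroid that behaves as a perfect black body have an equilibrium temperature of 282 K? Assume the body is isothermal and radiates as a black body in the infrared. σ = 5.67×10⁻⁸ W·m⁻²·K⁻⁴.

d ≈ 3.29×10¹² m

For an isothermal black-emitting sphere, (1−a)S·πr² = σ·4πr²·T⁴ ⇒ S = 4σT⁴/(1−a).
S = 4·5.67×10⁻⁸·(282)⁴/1.00 = 1434 W/m².
Flux falls as S = L/(4πd²), so d = √(L/(4πS)) = √(1.95×10²⁹/(4π·1434)).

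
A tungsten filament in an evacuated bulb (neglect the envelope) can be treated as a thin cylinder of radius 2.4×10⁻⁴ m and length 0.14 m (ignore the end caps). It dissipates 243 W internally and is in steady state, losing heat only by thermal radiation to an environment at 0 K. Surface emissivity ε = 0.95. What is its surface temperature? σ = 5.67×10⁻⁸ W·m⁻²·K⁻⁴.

Steady state: internal power = radiated power, P = εσA T⁴.
Radiating area A = 2πrL = 2.111×10⁻⁴ m².
T⁴ = P/(εσA) = 243/(0.95·5.67×10⁻⁸·2.111×10⁻⁴) = 2.137×10¹³ K⁴.
T = (2.137×10¹³)^(1/4).

T ≈ 2150 K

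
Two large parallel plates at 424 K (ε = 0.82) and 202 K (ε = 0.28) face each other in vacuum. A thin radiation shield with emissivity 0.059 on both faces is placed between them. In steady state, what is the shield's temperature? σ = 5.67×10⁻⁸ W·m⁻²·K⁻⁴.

T_s ≈ 366 K

In steady state the net flux on the hot side equals that on the cold side.
σ(T₁⁴−T_s⁴)/D₁ = σ(T_s⁴−T₂⁴)/D₂, with D₁ = 1/ε₁+1/ε_s−1 = 17.17, D₂ = 1/ε_s+1/ε₂−1 = 19.52.
Solve for T_s⁴: T_s⁴ = (D₂·T₁⁴ + D₁·T₂⁴)/(D₁+D₂) = 1.797×10¹⁰ K⁴.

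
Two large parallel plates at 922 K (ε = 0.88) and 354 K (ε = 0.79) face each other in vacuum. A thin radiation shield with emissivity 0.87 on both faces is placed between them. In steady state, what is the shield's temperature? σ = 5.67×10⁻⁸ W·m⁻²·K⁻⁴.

In steady state the net flux on the hot side equals that on the cold side.
σ(T₁⁴−T_s⁴)/D₁ = σ(T_s⁴−T₂⁴)/D₂, with D₁ = 1/ε₁+1/ε_s−1 = 1.286, D₂ = 1/ε_s+1/ε₂−1 = 1.415.
Solve for T_s⁴: T_s⁴ = (D₂·T₁⁴ + D₁·T₂⁴)/(D₁+D₂) = 3.861×10¹¹ K⁴.

T_s ≈ 788 K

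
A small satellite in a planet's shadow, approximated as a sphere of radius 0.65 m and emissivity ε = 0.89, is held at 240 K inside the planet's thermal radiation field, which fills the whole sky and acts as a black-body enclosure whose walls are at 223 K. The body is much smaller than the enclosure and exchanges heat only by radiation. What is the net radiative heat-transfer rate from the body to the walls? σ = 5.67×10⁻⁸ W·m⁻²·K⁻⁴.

For a small grey body in a large enclosure: P_net = εσA(T_body⁴ − T_wall⁴).
A = 4πr² = 5.309 m²; T_body⁴ − T_wall⁴ = 3.318×10⁹ − 2.473×10⁹ = 8.448×10⁸ K⁴.
|P_net| = 0.89·5.67×10⁻⁸·5.309·8.448×10⁸.

P_net ≈ 226 W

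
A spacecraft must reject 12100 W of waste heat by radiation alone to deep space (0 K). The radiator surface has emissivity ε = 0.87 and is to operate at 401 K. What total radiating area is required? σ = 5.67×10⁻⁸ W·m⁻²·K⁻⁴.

P = εσA T⁴ ⇒ A = P/(εσT⁴).
T⁴ = 2.586×10¹⁰ K⁴.
A = 12100/(0.87 × 5.67×10⁻⁸ × 2.586×10¹⁰).

A ≈ 9.49 m²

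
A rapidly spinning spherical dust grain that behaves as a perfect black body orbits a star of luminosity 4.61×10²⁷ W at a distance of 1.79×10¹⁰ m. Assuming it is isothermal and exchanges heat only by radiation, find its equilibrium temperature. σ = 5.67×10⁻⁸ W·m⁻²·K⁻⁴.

First find the stellar flux at distance d: S = L/(4πd²) = 4.61×10²⁷/(4π·(1.79×10¹⁰)²) = 1.145×10⁶ W/m².
For an isothermal sphere, absorbed (1−a)S·πr² = emitted σ·4πr²·T⁴, so T⁴ = (1−a)S/(4σ).
T⁴ = 1.00·1.145×10⁶/(4·5.67×10⁻⁸) = 5.048×10¹² K⁴.

T ≈ 1500 K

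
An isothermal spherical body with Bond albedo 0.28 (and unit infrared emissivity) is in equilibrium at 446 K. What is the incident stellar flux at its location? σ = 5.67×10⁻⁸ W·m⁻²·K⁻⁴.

(1−a)S·πr² = σ·4πr²·T⁴ ⇒ S = 4σT⁴/(1−a).
S = 4·5.67×10⁻⁸·3.957×10¹⁰/0.720.

S ≈ 12500 W/m²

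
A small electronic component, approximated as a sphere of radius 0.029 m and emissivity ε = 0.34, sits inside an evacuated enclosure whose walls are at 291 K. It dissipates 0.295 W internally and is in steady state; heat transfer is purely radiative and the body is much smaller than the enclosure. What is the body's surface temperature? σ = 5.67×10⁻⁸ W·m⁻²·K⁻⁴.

For a small grey body in a large enclosure, net radiated power = εσA(T⁴ − T_w⁴).
Steady state: P = εσA(T⁴ − T_w⁴) with A = 4πr² = 0.01057 m².
T⁴ = P/(εσA) + T_w⁴ = 0.295/(0.34·5.67×10⁻⁸·0.01057) + (291)⁴
    = 1.448×10⁹ + 7.171×10⁹ = 8.619×10⁹ K⁴.

T ≈ 305 K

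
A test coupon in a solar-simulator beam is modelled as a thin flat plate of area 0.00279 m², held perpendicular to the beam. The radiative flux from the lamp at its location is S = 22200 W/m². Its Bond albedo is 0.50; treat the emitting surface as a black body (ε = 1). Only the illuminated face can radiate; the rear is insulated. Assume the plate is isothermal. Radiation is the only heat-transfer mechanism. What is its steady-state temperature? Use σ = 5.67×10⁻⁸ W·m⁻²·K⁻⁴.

T ≈ 665 K

At equilibrium, absorbed power = emitted power.
Absorbing cross-section = A = 0.002790 m²; emitting surface = A = 0.002790 m² (ratio 1).
(1−a)S·A_cross = εσ·A_surf·T⁴  ⇒  T⁴ = (1−a)S/(1σ).
T⁴ = 0.500·22200/(1·5.67×10⁻⁸) = 1.958×10¹¹ K⁴.
T = (1.958×10¹¹)^(1/4).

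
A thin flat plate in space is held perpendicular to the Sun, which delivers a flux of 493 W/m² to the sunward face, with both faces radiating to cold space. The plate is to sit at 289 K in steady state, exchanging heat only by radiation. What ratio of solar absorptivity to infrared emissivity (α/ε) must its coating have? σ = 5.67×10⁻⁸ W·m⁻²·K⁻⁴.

α/ε ≈ 1.60

Balance: αS·A = εσ·2A·T⁴ ⇒ α/ε = 2σT⁴/S.
α/ε = 2·5.67×10⁻⁸·(289)⁴/493 = 2·5.67×10⁻⁸·6.976×10⁹/493.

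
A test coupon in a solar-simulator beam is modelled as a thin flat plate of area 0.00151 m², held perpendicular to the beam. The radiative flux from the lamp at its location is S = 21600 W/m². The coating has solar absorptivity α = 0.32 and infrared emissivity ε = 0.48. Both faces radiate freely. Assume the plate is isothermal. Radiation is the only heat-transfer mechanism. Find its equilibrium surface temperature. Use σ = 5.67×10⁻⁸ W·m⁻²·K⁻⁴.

T ≈ 597 K

At equilibrium, absorbed power = emitted power.
Absorbing cross-section = A = 0.001510 m²; emitting surface = 2A = 0.003020 m² (ratio 2).
αS·A_cross = εσ·A_surf·T⁴  ⇒  T⁴ = αS/(ε·2σ).
T⁴ = 0.320·21600/(0.48·2·5.67×10⁻⁸) = 1.270×10¹¹ K⁴.
T = (1.270×10¹¹)^(1/4).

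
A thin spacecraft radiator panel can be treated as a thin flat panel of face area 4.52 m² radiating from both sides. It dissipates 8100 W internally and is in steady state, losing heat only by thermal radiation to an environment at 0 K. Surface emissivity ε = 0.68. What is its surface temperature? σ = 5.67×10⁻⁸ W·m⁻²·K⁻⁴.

T ≈ 390 K

Steady state: internal power = radiated power, P = εσA T⁴.
Radiating area A = 2·4.52 = 9.040 m².
T⁴ = P/(εσA) = 8100/(0.68·5.67×10⁻⁸·9.040) = 2.324×10¹⁰ K⁴.
T = (2.324×10¹⁰)^(1/4).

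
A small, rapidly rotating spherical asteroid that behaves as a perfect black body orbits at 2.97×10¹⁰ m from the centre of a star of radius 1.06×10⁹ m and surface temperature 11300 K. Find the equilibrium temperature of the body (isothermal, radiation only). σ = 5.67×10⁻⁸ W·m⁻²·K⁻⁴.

The star's surface emits σT_*⁴; at distance d the flux is S = σT_*⁴(R_*/d)².
S = 5.67×10⁻⁸·(11300)⁴·(1.06×10⁹/2.97×10¹⁰)² = 1.178×10⁶ W/m².
For an isothermal sphere T⁴ = (1−a)S/(4σ) = 5.192×10¹² K⁴.

T ≈ 1510 K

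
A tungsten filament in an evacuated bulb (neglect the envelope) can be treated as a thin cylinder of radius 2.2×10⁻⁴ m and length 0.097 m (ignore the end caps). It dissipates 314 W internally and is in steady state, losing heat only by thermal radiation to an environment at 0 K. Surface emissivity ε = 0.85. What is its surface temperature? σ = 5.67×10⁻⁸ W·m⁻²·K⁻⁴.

Steady state: internal power = radiated power, P = εσA T⁴.
Radiating area A = 2πrL = 1.341×10⁻⁴ m².
T⁴ = P/(εσA) = 314/(0.85·5.67×10⁻⁸·1.341×10⁻⁴) = 4.859×10¹³ K⁴.
T = (4.859×10¹³)^(1/4).

T ≈ 2640 K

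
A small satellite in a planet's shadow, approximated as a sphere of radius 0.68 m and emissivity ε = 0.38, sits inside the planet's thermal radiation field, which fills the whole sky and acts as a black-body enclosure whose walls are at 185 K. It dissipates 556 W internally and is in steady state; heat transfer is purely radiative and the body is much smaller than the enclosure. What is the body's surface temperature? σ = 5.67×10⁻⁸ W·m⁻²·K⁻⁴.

T ≈ 274 K

For a small grey body in a large enclosure, net radiated power = εσA(T⁴ − T_w⁴).
Steady state: P = εσA(T⁴ − T_w⁴) with A = 4πr² = 5.811 m².
T⁴ = P/(εσA) + T_w⁴ = 556/(0.38·5.67×10⁻⁸·5.811) + (185)⁴
    = 4.441×10⁹ + 1.171×10⁹ = 5.612×10⁹ K⁴.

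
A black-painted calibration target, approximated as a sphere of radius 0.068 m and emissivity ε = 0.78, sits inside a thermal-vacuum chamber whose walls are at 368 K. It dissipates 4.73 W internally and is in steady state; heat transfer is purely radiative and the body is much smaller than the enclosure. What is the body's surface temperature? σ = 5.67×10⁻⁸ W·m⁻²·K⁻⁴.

T ≈ 377 K

For a small grey body in a large enclosure, net radiated power = εσA(T⁴ − T_w⁴).
Steady state: P = εσA(T⁴ − T_w⁴) with A = 4πr² = 0.05811 m².
T⁴ = P/(εσA) + T_w⁴ = 4.73/(0.78·5.67×10⁻⁸·0.05811) + (368)⁴
    = 1.841×10⁹ + 1.834×10¹⁰ = 2.018×10¹⁰ K⁴.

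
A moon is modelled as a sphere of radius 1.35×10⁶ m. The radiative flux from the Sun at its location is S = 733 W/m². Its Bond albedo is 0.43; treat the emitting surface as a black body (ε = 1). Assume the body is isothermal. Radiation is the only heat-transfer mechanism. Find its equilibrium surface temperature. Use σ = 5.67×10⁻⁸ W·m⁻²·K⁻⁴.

T ≈ 207 K

At equilibrium, absorbed power = emitted power.
Absorbing cross-section = πr² = 5.726×10¹² m²; emitting surface = 4πr² = 2.290×10¹³ m² (ratio 4).
(1−a)S·A_cross = εσ·A_surf·T⁴  ⇒  T⁴ = (1−a)S/(4σ).
T⁴ = 0.570·733/(4·5.67×10⁻⁸) = 1.842×10⁹ K⁴.
T = (1.842×10⁹)^(1/4).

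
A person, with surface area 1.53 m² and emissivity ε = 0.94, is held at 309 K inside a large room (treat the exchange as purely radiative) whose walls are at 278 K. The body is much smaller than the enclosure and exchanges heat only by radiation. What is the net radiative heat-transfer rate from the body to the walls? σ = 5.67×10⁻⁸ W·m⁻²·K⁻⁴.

P_net ≈ 256 W

For a small grey body in a large enclosure: P_net = εσA(T_body⁴ − T_wall⁴).
A = 1.53 m²; T_body⁴ − T_wall⁴ = 9.117×10⁹ − 5.973×10⁹ = 3.144×10⁹ K⁴.
|P_net| = 0.94·5.67×10⁻⁸·1.530·3.144×10⁹.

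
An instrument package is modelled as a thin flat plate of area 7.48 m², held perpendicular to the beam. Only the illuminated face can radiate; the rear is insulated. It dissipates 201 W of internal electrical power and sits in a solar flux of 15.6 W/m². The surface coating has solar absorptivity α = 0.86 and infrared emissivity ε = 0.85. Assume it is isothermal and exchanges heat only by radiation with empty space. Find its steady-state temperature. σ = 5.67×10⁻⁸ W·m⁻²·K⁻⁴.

T ≈ 170 K

At steady state, absorbed solar power + internal power = radiated power.
Absorbed: α·S·A_cross = 0.86·15.6·7.480 = 100.4 W (cross-section A).
Total input = 100.4 + 201 = 301.4 W.
Radiated: εσ·A_surf·T⁴ with A_surf = A = 7.480 m².
T⁴ = 301.4/(0.85·5.67×10⁻⁸·7.480) = 8.359×10⁸ K⁴.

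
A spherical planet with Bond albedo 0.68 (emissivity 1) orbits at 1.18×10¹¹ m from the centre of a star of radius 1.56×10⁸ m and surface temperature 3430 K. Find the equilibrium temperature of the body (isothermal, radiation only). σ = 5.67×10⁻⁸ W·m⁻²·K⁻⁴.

T ≈ 66.3 K

The star's surface emits σT_*⁴; at distance d the flux is S = σT_*⁴(R_*/d)².
S = 5.67×10⁻⁸·(3430)⁴·(1.56×10⁸/1.18×10¹¹)² = 13.72 W/m².
For an isothermal sphere T⁴ = (1−a)S/(4σ) = 1.935×10⁷ K⁴.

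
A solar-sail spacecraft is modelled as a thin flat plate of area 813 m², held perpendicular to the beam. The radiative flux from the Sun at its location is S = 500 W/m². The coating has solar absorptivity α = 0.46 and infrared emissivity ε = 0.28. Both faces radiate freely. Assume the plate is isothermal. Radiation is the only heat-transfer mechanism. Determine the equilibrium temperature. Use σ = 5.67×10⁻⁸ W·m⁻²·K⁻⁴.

T ≈ 292 K

At equilibrium, absorbed power = emitted power.
Absorbing cross-section = A = 813.0 m²; emitting surface = 2A = 1626 m² (ratio 2).
αS·A_cross = εσ·A_surf·T⁴  ⇒  T⁴ = αS/(ε·2σ).
T⁴ = 0.460·500/(0.28·2·5.67×10⁻⁸) = 7.244×10⁹ K⁴.
T = (7.244×10⁹)^(1/4).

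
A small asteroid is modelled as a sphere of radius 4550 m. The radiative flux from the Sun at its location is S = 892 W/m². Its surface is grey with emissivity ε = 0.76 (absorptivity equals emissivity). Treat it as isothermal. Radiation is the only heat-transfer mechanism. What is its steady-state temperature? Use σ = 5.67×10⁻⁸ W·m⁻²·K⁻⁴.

T ≈ 250 K

At equilibrium, absorbed power = emitted power.
Absorbing cross-section = πr² = 6.504×10⁷ m²; emitting surface = 4πr² = 2.602×10⁸ m² (ratio 4).
εS·A_cross = εσ·A_surf·T⁴  ⇒  T⁴ = S/(4σ)   (ε cancels).
T⁴ = 892/(4·5.67×10⁻⁸) = 3.933×10⁹ K⁴.
T = (3.933×10⁹)^(1/4).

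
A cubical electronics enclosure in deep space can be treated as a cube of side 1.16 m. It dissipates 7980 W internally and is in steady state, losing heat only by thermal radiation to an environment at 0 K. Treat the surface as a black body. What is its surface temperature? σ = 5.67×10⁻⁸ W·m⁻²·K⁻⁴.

T ≈ 363 K

Steady state: internal power = radiated power, P = εσA T⁴.
Radiating area A = 6L² = 8.074 m².
T⁴ = P/(εσA) = 7980/(1.0·5.67×10⁻⁸·8.074) = 1.743×10¹⁰ K⁴.
T = (1.743×10¹⁰)^(1/4).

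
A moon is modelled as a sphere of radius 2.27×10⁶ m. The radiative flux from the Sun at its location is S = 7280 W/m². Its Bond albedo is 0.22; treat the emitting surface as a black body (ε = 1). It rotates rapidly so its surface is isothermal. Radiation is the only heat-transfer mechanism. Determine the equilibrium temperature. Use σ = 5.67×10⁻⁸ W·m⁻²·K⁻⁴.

T ≈ 398 K

At equilibrium, absorbed power = emitted power.
Absorbing cross-section = πr² = 1.619×10¹³ m²; emitting surface = 4πr² = 6.475×10¹³ m² (ratio 4).
(1−a)S·A_cross = εσ·A_surf·T⁴  ⇒  T⁴ = (1−a)S/(4σ).
T⁴ = 0.780·7280/(4·5.67×10⁻⁸) = 2.504×10¹⁰ K⁴.
T = (2.504×10¹⁰)^(1/4).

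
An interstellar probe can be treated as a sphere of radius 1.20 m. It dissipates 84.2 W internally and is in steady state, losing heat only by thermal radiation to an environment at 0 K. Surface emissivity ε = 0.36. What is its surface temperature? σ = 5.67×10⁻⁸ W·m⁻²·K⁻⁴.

Steady state: internal power = radiated power, P = εσA T⁴.
Radiating area A = 4πr² = 18.10 m².
T⁴ = P/(εσA) = 84.2/(0.36·5.67×10⁻⁸·18.10) = 2.280×10⁸ K⁴.
T = (2.280×10⁸)^(1/4).

T ≈ 123 K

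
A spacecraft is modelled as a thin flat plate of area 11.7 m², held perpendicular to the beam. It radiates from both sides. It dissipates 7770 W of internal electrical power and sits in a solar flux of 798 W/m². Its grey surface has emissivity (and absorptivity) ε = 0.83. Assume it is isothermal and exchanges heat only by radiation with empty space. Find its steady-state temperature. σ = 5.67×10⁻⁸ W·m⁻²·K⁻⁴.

At steady state, absorbed solar power + internal power = radiated power.
Absorbed: α·S·A_cross = 0.83·798·11.70 = 7749 W (cross-section A).
Total input = 7749 + 7770 = 15520 W.
Radiated: εσ·A_surf·T⁴ with A_surf = 2A = 23.40 m².
T⁴ = 15520/(0.83·5.67×10⁻⁸·23.40) = 1.409×10¹⁰ K⁴.

T ≈ 345 K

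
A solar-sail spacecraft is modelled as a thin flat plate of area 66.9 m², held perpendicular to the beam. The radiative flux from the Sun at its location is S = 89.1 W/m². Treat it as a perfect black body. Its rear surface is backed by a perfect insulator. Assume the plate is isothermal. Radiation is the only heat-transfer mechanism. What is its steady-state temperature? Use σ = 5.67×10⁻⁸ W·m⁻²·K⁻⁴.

T ≈ 199 K

At equilibrium, absorbed power = emitted power.
Absorbing cross-section = A = 66.90 m²; emitting surface = A = 66.90 m² (ratio 1).
S·A_cross = εσ·A_surf·T⁴  ⇒  T⁴ = S/(1σ).
T⁴ = 1.00·89.1/(1·5.67×10⁻⁸) = 1.571×10⁹ K⁴.
T = (1.571×10⁹)^(1/4).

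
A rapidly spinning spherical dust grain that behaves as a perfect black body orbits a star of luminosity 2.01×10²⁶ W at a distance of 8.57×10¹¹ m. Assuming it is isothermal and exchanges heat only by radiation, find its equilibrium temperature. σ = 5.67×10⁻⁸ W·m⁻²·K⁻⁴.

First find the stellar flux at distance d: S = L/(4πd²) = 2.01×10²⁶/(4π·(8.57×10¹¹)²) = 21.78 W/m².
For an isothermal sphere, absorbed (1−a)S·πr² = emitted σ·4πr²·T⁴, so T⁴ = (1−a)S/(4σ).
T⁴ = 1.00·21.78/(4·5.67×10⁻⁸) = 9.602×10⁷ K⁴.

T ≈ 99.0 K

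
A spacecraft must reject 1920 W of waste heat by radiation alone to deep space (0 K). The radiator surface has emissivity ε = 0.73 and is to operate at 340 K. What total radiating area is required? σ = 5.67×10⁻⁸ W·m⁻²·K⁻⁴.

A ≈ 3.47 m²

P = εσA T⁴ ⇒ A = P/(εσT⁴).
T⁴ = 1.336×10¹⁰ K⁴.
A = 1920/(0.73 × 5.67×10⁻⁸ × 1.336×10¹⁰).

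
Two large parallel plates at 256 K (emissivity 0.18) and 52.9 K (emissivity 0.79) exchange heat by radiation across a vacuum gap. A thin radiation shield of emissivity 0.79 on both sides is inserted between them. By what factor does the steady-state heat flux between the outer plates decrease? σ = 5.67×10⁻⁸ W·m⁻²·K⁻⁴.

Without shield: q₀ = σΔ(T⁴)/(1/ε₁+1/ε₂−1) with denominator 5.821.
With shield the two gaps are in series; the resistances add: (1/ε₁+1/ε_s−1)+(1/ε_s+1/ε₂−1) = 5.821+1.532 = 7.353.
Heat-flux ratio q₀/q = 7.353/5.821.

factor ≈ 1.26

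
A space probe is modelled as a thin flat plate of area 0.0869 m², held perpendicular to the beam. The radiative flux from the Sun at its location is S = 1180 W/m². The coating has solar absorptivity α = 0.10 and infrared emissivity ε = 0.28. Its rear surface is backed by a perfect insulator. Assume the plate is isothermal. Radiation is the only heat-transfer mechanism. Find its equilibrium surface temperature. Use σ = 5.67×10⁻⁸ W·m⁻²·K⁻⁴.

T ≈ 294 K

At equilibrium, absorbed power = emitted power.
Absorbing cross-section = A = 0.08690 m²; emitting surface = A = 0.08690 m² (ratio 1).
αS·A_cross = εσ·A_surf·T⁴  ⇒  T⁴ = αS/(ε·1σ).
T⁴ = 0.100·1180/(0.28·1·5.67×10⁻⁸) = 7.433×10⁹ K⁴.
T = (7.433×10⁹)^(1/4).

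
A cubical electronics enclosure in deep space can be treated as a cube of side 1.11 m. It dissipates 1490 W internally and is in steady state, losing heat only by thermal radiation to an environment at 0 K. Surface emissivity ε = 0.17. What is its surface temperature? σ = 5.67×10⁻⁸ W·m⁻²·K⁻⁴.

Steady state: internal power = radiated power, P = εσA T⁴.
Radiating area A = 6L² = 7.393 m².
T⁴ = P/(εσA) = 1490/(0.17·5.67×10⁻⁸·7.393) = 2.091×10¹⁰ K⁴.
T = (2.091×10¹⁰)^(1/4).

T ≈ 380 K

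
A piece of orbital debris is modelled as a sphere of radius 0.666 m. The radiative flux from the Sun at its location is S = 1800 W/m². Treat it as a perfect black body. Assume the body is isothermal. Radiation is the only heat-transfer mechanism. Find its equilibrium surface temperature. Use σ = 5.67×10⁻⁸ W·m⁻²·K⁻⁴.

T ≈ 298 K

At equilibrium, absorbed power = emitted power.
Absorbing cross-section = πr² = 1.393 m²; emitting surface = 4πr² = 5.574 m² (ratio 4).
S·A_cross = εσ·A_surf·T⁴  ⇒  T⁴ = S/(4σ).
T⁴ = 1.00·1800/(4·5.67×10⁻⁸) = 7.937×10⁹ K⁴.
T = (7.937×10⁹)^(1/4).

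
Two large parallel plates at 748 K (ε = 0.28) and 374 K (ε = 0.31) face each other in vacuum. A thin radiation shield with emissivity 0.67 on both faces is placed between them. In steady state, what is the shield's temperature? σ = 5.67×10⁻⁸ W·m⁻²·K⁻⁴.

In steady state the net flux on the hot side equals that on the cold side.
σ(T₁⁴−T_s⁴)/D₁ = σ(T_s⁴−T₂⁴)/D₂, with D₁ = 1/ε₁+1/ε_s−1 = 4.064, D₂ = 1/ε_s+1/ε₂−1 = 3.718.
Solve for T_s⁴: T_s⁴ = (D₂·T₁⁴ + D₁·T₂⁴)/(D₁+D₂) = 1.598×10¹¹ K⁴.

T_s ≈ 632 K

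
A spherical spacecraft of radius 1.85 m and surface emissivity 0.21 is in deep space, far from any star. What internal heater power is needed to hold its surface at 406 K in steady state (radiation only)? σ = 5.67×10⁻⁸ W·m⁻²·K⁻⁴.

P = εσ·4πr²·T⁴.
4πr² = 43.01 m²; T⁴ = 2.717×10¹⁰ K⁴.
P = 0.21·5.67×10⁻⁸·43.01·2.717×10¹⁰.

P ≈ 13900 W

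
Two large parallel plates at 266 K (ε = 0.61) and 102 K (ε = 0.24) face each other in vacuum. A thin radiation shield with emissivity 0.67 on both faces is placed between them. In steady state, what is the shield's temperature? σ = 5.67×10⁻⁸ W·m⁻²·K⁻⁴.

In steady state the net flux on the hot side equals that on the cold side.
σ(T₁⁴−T_s⁴)/D₁ = σ(T_s⁴−T₂⁴)/D₂, with D₁ = 1/ε₁+1/ε_s−1 = 2.132, D₂ = 1/ε_s+1/ε₂−1 = 4.659.
Solve for T_s⁴: T_s⁴ = (D₂·T₁⁴ + D₁·T₂⁴)/(D₁+D₂) = 3.469×10⁹ K⁴.

T_s ≈ 243 K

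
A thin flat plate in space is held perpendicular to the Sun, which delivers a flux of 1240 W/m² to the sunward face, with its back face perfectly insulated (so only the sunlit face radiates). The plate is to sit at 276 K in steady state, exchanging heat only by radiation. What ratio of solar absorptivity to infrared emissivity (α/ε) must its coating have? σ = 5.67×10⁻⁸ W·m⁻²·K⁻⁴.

α/ε ≈ 0.265

Balance: αS·A = εσ·1A·T⁴ ⇒ α/ε = σT⁴/S.
α/ε = 5.67×10⁻⁸·(276)⁴/1240 = 5.67×10⁻⁸·5.803×10⁹/1240.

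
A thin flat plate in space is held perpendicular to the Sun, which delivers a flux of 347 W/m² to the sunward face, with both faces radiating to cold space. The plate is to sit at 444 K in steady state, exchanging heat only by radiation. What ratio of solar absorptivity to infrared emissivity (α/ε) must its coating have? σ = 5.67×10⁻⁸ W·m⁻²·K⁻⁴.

Balance: αS·A = εσ·2A·T⁴ ⇒ α/ε = 2σT⁴/S.
α/ε = 2·5.67×10⁻⁸·(444)⁴/347 = 2·5.67×10⁻⁸·3.886×10¹⁰/347.

α/ε ≈ 12.7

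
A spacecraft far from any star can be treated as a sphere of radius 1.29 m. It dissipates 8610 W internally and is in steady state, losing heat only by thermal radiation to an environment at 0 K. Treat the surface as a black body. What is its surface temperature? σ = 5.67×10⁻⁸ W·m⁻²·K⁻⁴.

T ≈ 292 K

Steady state: internal power = radiated power, P = εσA T⁴.
Radiating area A = 4πr² = 20.91 m².
T⁴ = P/(εσA) = 8610/(1.0·5.67×10⁻⁸·20.91) = 7.262×10⁹ K⁴.
T = (7.262×10⁹)^(1/4).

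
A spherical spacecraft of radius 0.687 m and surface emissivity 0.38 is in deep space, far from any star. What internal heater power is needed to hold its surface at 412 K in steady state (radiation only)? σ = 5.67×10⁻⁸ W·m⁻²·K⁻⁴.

P = εσ·4πr²·T⁴.
4πr² = 5.931 m²; T⁴ = 2.881×10¹⁰ K⁴.
P = 0.38·5.67×10⁻⁸·5.931·2.881×10¹⁰.

P ≈ 3680 W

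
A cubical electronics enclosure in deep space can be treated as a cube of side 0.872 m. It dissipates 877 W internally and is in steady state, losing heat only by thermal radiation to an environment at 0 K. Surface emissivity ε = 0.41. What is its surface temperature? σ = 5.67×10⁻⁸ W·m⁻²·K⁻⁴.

T ≈ 302 K

Steady state: internal power = radiated power, P = εσA T⁴.
Radiating area A = 6L² = 4.562 m².
T⁴ = P/(εσA) = 877/(0.41·5.67×10⁻⁸·4.562) = 8.269×10⁹ K⁴.
T = (8.269×10⁹)^(1/4).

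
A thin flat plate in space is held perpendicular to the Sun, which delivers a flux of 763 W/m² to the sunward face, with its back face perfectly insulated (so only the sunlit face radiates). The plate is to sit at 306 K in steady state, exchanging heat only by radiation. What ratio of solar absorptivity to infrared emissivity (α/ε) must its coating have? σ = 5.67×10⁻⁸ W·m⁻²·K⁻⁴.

α/ε ≈ 0.652

Balance: αS·A = εσ·1A·T⁴ ⇒ α/ε = σT⁴/S.
α/ε = 5.67×10⁻⁸·(306)⁴/763 = 5.67×10⁻⁸·8.768×10⁹/763.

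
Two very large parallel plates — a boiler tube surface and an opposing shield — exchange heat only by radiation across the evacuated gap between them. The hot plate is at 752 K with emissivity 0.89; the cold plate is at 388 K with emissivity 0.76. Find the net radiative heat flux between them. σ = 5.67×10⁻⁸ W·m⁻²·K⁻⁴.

For two infinite grey parallel plates, q = σ(T₁⁴ − T₂⁴)/(1/ε₁ + 1/ε₂ − 1).
T₁⁴ − T₂⁴ = 3.198×10¹¹ − 2.266×10¹⁰ = 2.971×10¹¹ K⁴.
1/ε₁ + 1/ε₂ − 1 = 1.124 + 1.316 − 1 = 1.439.
q = 5.67×10⁻⁸ × 2.971×10¹¹ / 1.439.

q ≈ 11700 W/m²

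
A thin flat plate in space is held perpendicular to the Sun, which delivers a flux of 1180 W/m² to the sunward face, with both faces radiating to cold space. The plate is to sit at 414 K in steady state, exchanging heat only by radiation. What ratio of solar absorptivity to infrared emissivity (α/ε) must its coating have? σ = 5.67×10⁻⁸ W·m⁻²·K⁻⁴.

α/ε ≈ 2.82

Balance: αS·A = εσ·2A·T⁴ ⇒ α/ε = 2σT⁴/S.
α/ε = 2·5.67×10⁻⁸·(414)⁴/1180 = 2·5.67×10⁻⁸·2.938×10¹⁰/1180.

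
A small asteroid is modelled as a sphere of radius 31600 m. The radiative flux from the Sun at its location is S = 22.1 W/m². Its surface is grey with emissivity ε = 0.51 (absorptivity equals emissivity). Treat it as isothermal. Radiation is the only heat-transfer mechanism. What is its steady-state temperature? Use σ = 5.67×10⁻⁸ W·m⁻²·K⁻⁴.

At equilibrium, absorbed power = emitted power.
Absorbing cross-section = πr² = 3.137×10⁹ m²; emitting surface = 4πr² = 1.255×10¹⁰ m² (ratio 4).
εS·A_cross = εσ·A_surf·T⁴  ⇒  T⁴ = S/(4σ)   (ε cancels).
T⁴ = 22.1/(4·5.67×10⁻⁸) = 9.744×10⁷ K⁴.
T = (9.744×10⁷)^(1/4).

T ≈ 99.4 K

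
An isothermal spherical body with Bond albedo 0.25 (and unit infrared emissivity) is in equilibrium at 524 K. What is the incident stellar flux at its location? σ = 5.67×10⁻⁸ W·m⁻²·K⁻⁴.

S ≈ 22800 W/m²

(1−a)S·πr² = σ·4πr²·T⁴ ⇒ S = 4σT⁴/(1−a).
S = 4·5.67×10⁻⁸·7.539×10¹⁰/0.750.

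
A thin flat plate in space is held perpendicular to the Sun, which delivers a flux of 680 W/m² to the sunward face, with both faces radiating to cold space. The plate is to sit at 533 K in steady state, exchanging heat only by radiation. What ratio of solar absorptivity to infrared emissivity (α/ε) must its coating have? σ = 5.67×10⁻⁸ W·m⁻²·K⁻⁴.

Balance: αS·A = εσ·2A·T⁴ ⇒ α/ε = 2σT⁴/S.
α/ε = 2·5.67×10⁻⁸·(533)⁴/680 = 2·5.67×10⁻⁸·8.071×10¹⁰/680.

α/ε ≈ 13.5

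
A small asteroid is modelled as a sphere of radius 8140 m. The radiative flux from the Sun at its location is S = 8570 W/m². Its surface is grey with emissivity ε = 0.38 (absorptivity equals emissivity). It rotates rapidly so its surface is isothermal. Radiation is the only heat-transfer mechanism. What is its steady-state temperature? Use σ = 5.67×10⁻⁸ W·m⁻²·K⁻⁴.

T ≈ 441 K

At equilibrium, absorbed power = emitted power.
Absorbing cross-section = πr² = 2.082×10⁸ m²; emitting surface = 4πr² = 8.326×10⁸ m² (ratio 4).
εS·A_cross = εσ·A_surf·T⁴  ⇒  T⁴ = S/(4σ)   (ε cancels).
T⁴ = 8570/(4·5.67×10⁻⁸) = 3.779×10¹⁰ K⁴.
T = (3.779×10¹⁰)^(1/4).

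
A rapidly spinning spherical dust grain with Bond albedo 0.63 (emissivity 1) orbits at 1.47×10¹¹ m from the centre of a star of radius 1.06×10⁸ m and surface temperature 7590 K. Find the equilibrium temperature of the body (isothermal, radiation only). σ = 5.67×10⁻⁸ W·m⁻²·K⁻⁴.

The star's surface emits σT_*⁴; at distance d the flux is S = σT_*⁴(R_*/d)².
S = 5.67×10⁻⁸·(7590)⁴·(1.06×10⁸/1.47×10¹¹)² = 97.84 W/m².
For an isothermal sphere T⁴ = (1−a)S/(4σ) = 1.596×10⁸ K⁴.

T ≈ 112 K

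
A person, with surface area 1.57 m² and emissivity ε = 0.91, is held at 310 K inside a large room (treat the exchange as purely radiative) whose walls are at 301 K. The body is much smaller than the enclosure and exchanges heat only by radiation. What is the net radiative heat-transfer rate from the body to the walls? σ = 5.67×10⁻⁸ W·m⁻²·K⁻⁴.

P_net ≈ 83.2 W

For a small grey body in a large enclosure: P_net = εσA(T_body⁴ − T_wall⁴).
A = 1.57 m²; T_body⁴ − T_wall⁴ = 9.235×10⁹ − 8.209×10⁹ = 1.027×10⁹ K⁴.
|P_net| = 0.91·5.67×10⁻⁸·1.570·1.027×10⁹.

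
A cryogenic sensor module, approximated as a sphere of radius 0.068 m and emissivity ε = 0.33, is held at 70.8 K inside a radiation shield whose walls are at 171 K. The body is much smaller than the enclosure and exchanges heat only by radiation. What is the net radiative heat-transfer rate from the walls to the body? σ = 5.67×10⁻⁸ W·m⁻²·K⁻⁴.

P_net ≈ 0.902 W

For a small grey body in a large enclosure: P_net = εσA(T_body⁴ − T_wall⁴).
A = 4πr² = 0.05811 m²; T_body⁴ − T_wall⁴ = 2.513×10⁷ − 8.550×10⁸ = -8.299×10⁸ K⁴.
|P_net| = 0.33·5.67×10⁻⁸·0.05811·8.299×10⁸.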